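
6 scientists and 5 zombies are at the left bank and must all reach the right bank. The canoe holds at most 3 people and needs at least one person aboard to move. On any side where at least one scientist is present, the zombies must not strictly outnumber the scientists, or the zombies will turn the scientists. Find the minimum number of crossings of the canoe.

Counting alone: each trip to the right bank takes at most 3 across and each return brings at least 1 back, so after t trips out (and t−1 returns) at most 3t − (t−1) of the 11 are across; that first reaches 11 at t = 5, so at least 9 crossings are needed.
The plan below uses exactly 9 crossings, so it is optimal:
1. 3 zombies → the right bank.  (the left bank: 6S 2Z; the right bank: 0S 3Z)
2. 1 zombie ← the left bank.  (the left bank: 6S 3Z; the right bank: 0S 2Z)
3. 3 scientists → the right bank.  (the left bank: 3S 3Z; the right bank: 3S 2Z)
4. 1 scientist ← the left bank.  (the left bank: 4S 3Z; the right bank: 2S 2Z)
5. 2 scientists and 1 zombie → the right bank.  (the left bank: 2S 2Z; the right bank: 4S 3Z)
6. 1 scientist ← the left bank.  (the left bank: 3S 2Z; the right bank: 3S 3Z)
7. 2 scientists and 1 zombie → the right bank.  (the left bank: 1S 1Z; the right bank: 5S 4Z)
8. 1 scientist ← the left bank.  (the left bank: 2S 1Z; the right bank: 4S 4Z)
9. 2 scientists and 1 zombie → the right bank.  (the left bank: 0S 0Z; the right bank: 6S 5Z)

9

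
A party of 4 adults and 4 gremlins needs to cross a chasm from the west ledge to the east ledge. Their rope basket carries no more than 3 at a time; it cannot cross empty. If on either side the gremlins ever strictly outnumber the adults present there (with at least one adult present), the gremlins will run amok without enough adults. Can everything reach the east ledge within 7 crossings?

No

Counting alone: each trip to the east ledge takes at most 3 across and each return brings at least 1 back, so after t trips out (and t−1 returns) at most 3t − (t−1) of the 8 are across; that first reaches 8 at t = 4, so at least 7 crossings are needed.
The safety rule pushes this higher. Following every safe sequence of crossings, the most of the 8 that can be at the east ledge as the rope basket arrives there on crossing 7 is 7 — never all 8.
So the move cannot be finished within 7 crossings. (The shortest complete plan takes 9:)
1. 2 gremlins → the east ledge.  (the west ledge: 4A 2G; the east ledge: 0A 2G)
2. 1 gremlin ← the west ledge.  (the west ledge: 4A 3G; the east ledge: 0A 1G)
3. 3 gremlins → the east ledge.  (the west ledge: 4A 0G; the east ledge: 0A 4G)
4. 1 gremlin ← the west ledge.  (the west ledge: 4A 1G; the east ledge: 0A 3G)
5. 3 adults → the east ledge.  (the west ledge: 1A 1G; the east ledge: 3A 3G)
6. 1 adult and 1 gremlin ← the west ledge.  (the west ledge: 2A 2G; the east ledge: 2A 2G)
7. 2 adults → the east ledge.  (the west ledge: 0A 2G; the east ledge: 4A 2G)
8. 1 gremlin ← the west ledge.  (the west ledge: 0A 3G; the east ledge: 4A 1G)
9. 3 gremlins → the east ledge.  (the west ledge: 0A 0G; the east ledge: 4A 4G)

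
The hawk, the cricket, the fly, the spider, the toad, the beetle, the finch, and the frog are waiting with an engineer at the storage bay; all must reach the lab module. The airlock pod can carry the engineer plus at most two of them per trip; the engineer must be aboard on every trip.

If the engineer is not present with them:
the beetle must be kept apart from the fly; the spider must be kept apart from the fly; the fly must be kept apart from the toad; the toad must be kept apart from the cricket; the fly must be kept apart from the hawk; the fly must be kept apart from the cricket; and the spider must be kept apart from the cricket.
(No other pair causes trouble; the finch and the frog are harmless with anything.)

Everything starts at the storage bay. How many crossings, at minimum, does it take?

13

Counting alone: the engineer can take at most 2 across per trip to the lab module, so moving all 8 needs at least 4 loaded trips out, with a return between consecutive ones — at least 7 crossings.
The safety rule pushes this higher. Following every safe sequence of crossings, the most of the 8 that can be at the lab module as the airlock pod arrives there on crossings 7, 9, 11 is 5, 6, 7 respectively — never all 8.
So no plan with fewer than 13 crossings exists, and this one achieves 13:
1. Engineer goes to the lab module with the cricket and the fly.
2. Engineer goes back to the storage bay with the cricket.
3. Engineer goes to the lab module with the cricket and the hawk.
4. Engineer goes back to the storage bay with the fly.
5. Engineer goes to the lab module with the beetle and the fly.
6. Engineer goes back to the storage bay with the fly.
7. Engineer goes to the lab module with the finch and the fly.
8. Engineer goes back to the storage bay with the fly.
9. Engineer goes to the lab module with the fly and the frog.
10. Engineer goes back to the storage bay with the fly.
11. Engineer goes to the lab module with the spider and the toad.
12. Engineer goes back to the storage bay with the cricket.
13. Engineer goes to the lab module with the cricket and the fly.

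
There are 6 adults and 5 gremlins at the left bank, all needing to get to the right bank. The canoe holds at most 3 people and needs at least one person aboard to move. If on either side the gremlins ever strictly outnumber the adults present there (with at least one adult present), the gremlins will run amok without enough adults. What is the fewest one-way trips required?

9

Counting alone: each trip to the right bank takes at most 3 across and each return brings at least 1 back, so after t trips out (and t−1 returns) at most 3t − (t−1) of the 11 are across; that first reaches 11 at t = 5, so at least 9 crossings are needed.
The plan below uses exactly 9 crossings, so it is optimal:
1. 3 gremlins → the right bank.  (the left bank: 6A 2G; the right bank: 0A 3G)
2. 1 gremlin ← the left bank.  (the left bank: 6A 3G; the right bank: 0A 2G)
3. 3 adults → the right bank.  (the left bank: 3A 3G; the right bank: 3A 2G)
4. 1 adult ← the left bank.  (the left bank: 4A 3G; the right bank: 2A 2G)
5. 2 adults and 1 gremlin → the right bank.  (the left bank: 2A 2G; the right bank: 4A 3G)
6. 1 adult ← the left bank.  (the left bank: 3A 2G; the right bank: 3A 3G)
7. 2 adults and 1 gremlin → the right bank.  (the left bank: 1A 1G; the right bank: 5A 4G)
8. 1 adult ← the left bank.  (the left bank: 2A 1G; the right bank: 4A 4G)
9. 2 adults and 1 gremlin → the right bank.  (the left bank: 0A 0G; the right bank: 6A 5G)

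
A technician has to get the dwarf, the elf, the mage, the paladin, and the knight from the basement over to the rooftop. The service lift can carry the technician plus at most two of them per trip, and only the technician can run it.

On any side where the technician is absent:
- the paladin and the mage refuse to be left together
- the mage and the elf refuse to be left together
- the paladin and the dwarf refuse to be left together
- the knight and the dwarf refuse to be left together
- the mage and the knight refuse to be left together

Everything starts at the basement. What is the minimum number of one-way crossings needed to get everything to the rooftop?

Counting alone: the technician can take at most 2 across per trip to the rooftop, so moving all 5 needs at least 3 loaded trips out, with a return between consecutive ones — at least 5 crossings.
The safety rule pushes this higher. Following every safe sequence of crossings, the most of the 5 that can be at the rooftop as the service lift arrives there on crossing 5 is 4 — never all 5.
So no plan with fewer than 7 crossings exists, and this one achieves 7:
1. Technician goes to the rooftop with the dwarf and the mage.  [the basement: the elf, the knight, the paladin | the rooftop: the dwarf, the mage]
2. Technician goes back to the basement alone.  [the basement: the elf, the knight, the paladin | the rooftop: the dwarf, the mage]
3. Technician goes to the rooftop with the elf.  [the basement: the knight, the paladin | the rooftop: the dwarf, the elf, the mage]
4. Technician goes back to the basement with the mage.  [the basement: the knight, the mage, the paladin | the rooftop: the dwarf, the elf]
5. Technician goes to the rooftop with the knight and the paladin.  [the basement: the mage | the rooftop: the dwarf, the elf, the knight, the paladin]
6. Technician goes back to the basement with the dwarf.  [the basement: the dwarf, the mage | the rooftop: the elf, the knight, the paladin]
7. Technician goes to the rooftop with the dwarf and the mage.  [the basement: — | the rooftop: the dwarf, the elf, the knight, the mage, the paladin]

7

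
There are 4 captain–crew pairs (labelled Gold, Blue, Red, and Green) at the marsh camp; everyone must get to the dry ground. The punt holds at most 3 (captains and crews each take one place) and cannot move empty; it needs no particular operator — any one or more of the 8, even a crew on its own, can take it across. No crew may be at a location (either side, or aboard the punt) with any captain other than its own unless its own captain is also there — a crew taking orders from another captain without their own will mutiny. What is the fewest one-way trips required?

9

Counting alone: each trip to the dry ground takes at most 3 across and each return brings at least 1 back, so after t trips out (and t−1 returns) at most 3t − (t−1) of the 8 are across; that first reaches 8 at t = 4, so at least 7 crossings are needed.
The safety rule pushes this higher. Following every safe sequence of crossings, the most of the 8 that can be at the dry ground as the punt arrives there on crossing 7 is 7 — never all 8.
So no plan with fewer than 9 crossings exists, and this one achieves 9:
1. captain Gold and crew Gold cross → the dry ground.
2. captain Gold crosses ← the marsh camp.
3. captain Blue, captain Gold, and crew Blue cross → the dry ground.
4. captain Gold and crew Gold cross ← the marsh camp.
5. captain Gold, captain Green, and captain Red cross → the dry ground.
6. crew Blue crosses ← the marsh camp.
7. crew Blue and crew Gold cross → the dry ground.
8. crew Gold crosses ← the marsh camp.
9. crew Gold, crew Green, and crew Red cross → the dry ground.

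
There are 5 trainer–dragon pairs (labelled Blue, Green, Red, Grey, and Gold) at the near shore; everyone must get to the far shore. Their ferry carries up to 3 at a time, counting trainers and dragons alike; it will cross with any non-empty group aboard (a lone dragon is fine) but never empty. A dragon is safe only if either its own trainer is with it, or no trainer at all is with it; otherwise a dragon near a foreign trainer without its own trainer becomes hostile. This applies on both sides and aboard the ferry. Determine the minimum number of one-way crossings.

11

Counting alone: each trip to the far shore takes at most 3 across and each return brings at least 1 back, so after t trips out (and t−1 returns) at most 3t − (t−1) of the 10 are across; that first reaches 10 at t = 5, so at least 9 crossings are needed.
The safety rule pushes this higher. Following every safe sequence of crossings, the most of the 10 that can be at the far shore as the ferry arrives there on crossing 9 is 9 — never all 10.
So no plan with fewer than 11 crossings exists, and this one achieves 11:
1. dragon Blue and trainer Blue cross → the far shore.
2. trainer Blue crosses ← the near shore.
3. dragon Green, dragon Grey, and dragon Red cross → the far shore.
4. dragon Blue crosses ← the near shore.
5. trainer Green, trainer Grey, and trainer Red cross → the far shore.
6. dragon Green and trainer Green cross ← the near shore.
7. trainer Blue, trainer Gold, and trainer Green cross → the far shore.
8. dragon Red crosses ← the near shore.
9. dragon Blue and dragon Green cross → the far shore.
10. dragon Blue crosses ← the near shore.
11. dragon Blue, dragon Gold, and dragon Red cross → the far shore.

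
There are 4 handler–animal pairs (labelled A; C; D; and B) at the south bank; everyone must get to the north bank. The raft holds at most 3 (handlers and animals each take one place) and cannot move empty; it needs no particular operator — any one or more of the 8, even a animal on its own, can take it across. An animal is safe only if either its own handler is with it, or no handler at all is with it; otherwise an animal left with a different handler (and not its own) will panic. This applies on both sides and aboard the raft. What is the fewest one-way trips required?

9

Counting alone: each trip to the north bank takes at most 3 across and each return brings at least 1 back, so after t trips out (and t−1 returns) at most 3t − (t−1) of the 8 are across; that first reaches 8 at t = 4, so at least 7 crossings are needed.
The safety rule pushes this higher. Following every safe sequence of crossings, the most of the 8 that can be at the north bank as the raft arrives there on crossing 7 is 7 — never all 8.
So no plan with fewer than 9 crossings exists, and this one achieves 9:
1. animal A and handler A cross → the north bank.
2. handler A crosses ← the south bank.
3. animal C, handler A, and handler C cross → the north bank.
4. animal A and handler A cross ← the south bank.
5. handler A, handler B, and handler D cross → the north bank.
6. animal C crosses ← the south bank.
7. animal A and animal C cross → the north bank.
8. animal A crosses ← the south bank.
9. animal A, animal B, and animal D cross → the north bank.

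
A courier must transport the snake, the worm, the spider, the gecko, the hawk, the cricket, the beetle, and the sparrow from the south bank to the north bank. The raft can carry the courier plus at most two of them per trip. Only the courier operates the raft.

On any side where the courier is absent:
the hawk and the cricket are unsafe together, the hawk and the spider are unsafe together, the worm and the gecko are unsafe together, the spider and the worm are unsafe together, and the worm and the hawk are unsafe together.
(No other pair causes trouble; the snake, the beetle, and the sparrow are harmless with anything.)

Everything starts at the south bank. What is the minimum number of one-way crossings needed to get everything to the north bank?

13

Counting alone: the courier can take at most 2 across per trip to the north bank, so moving all 8 needs at least 4 loaded trips out, with a return between consecutive ones — at least 7 crossings.
The safety rule pushes this higher. Following every safe sequence of crossings, the most of the 8 that can be at the north bank as the raft arrives there on crossings 7, 9, 11 is 5, 6, 7 respectively — never all 8.
So no plan with fewer than 13 crossings exists, and this one achieves 13:
1. Courier goes to the north bank with the hawk and the worm.  [the south bank: the beetle, the cricket, the gecko, the snake, the sparrow, the spider | the north bank: the hawk, the worm]
2. Courier goes back to the south bank with the worm.  [the south bank: the beetle, the cricket, the gecko, the snake, the sparrow, the spider, the worm | the north bank: the hawk]
3. Courier goes to the north bank with the snake and the worm.  [the south bank: the beetle, the cricket, the gecko, the sparrow, the spider | the north bank: the hawk, the snake, the worm]
4. Courier goes back to the south bank with the worm.  [the south bank: the beetle, the cricket, the gecko, the sparrow, the spider, the worm | the north bank: the hawk, the snake]
5. Courier goes to the north bank with the gecko and the worm.  [the south bank: the beetle, the cricket, the sparrow, the spider | the north bank: the gecko, the hawk, the snake, the worm]
6. Courier goes back to the south bank with the worm.  [the south bank: the beetle, the cricket, the sparrow, the spider, the worm | the north bank: the gecko, the hawk, the snake]
7. Courier goes to the north bank with the beetle and the worm.  [the south bank: the cricket, the sparrow, the spider | the north bank: the beetle, the gecko, the hawk, the snake, the worm]
8. Courier goes back to the south bank with the worm.  [the south bank: the cricket, the sparrow, the spider, the worm | the north bank: the beetle, the gecko, the hawk, the snake]
9. Courier goes to the north bank with the sparrow and the worm.  [the south bank: the cricket, the spider | the north bank: the beetle, the gecko, the hawk, the snake, the sparrow, the worm]
10. Courier goes back to the south bank with the worm.  [the south bank: the cricket, the spider, the worm | the north bank: the beetle, the gecko, the hawk, the snake, the sparrow]
11. Courier goes to the north bank with the cricket and the spider.  [the south bank: the worm | the north bank: the beetle, the cricket, the gecko, the hawk, the snake, the sparrow, the spider]
12. Courier goes back to the south bank with the hawk.  [the south bank: the hawk, the worm | the north bank: the beetle, the cricket, the gecko, the snake, the sparrow, the spider]
13. Courier goes to the north bank with the hawk and the worm.  [the south bank: — | the north bank: the beetle, the cricket, the gecko, the hawk, the snake, the sparrow, the spider, the worm]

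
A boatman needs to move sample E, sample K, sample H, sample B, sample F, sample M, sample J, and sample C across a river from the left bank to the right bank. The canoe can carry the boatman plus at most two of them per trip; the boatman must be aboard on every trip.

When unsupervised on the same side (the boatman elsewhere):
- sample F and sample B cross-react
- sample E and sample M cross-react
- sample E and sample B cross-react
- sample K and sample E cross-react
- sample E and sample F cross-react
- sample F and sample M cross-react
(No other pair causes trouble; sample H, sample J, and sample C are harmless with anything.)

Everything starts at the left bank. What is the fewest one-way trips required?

Counting alone: the boatman can take at most 2 across per trip to the right bank, so moving all 8 needs at least 4 loaded trips out, with a return between consecutive ones — at least 7 crossings.
The safety rule pushes this higher. Following every safe sequence of crossings, the most of the 8 that can be at the right bank as the canoe arrives there on crossings 7, 9, 11 is 5, 6, 7 respectively — never all 8.
So no plan with fewer than 13 crossings exists, and this one achieves 13:
1. Boatman goes to the right bank with sample E and sample F.
2. Boatman goes back to the left bank with sample E.
3. Boatman goes to the right bank with sample E and sample K.
4. Boatman goes back to the left bank with sample E.
5. Boatman goes to the right bank with sample E and sample H.
6. Boatman goes back to the left bank with sample E.
7. Boatman goes to the right bank with sample E and sample J.
8. Boatman goes back to the left bank with sample E.
9. Boatman goes to the right bank with sample C and sample E.
10. Boatman goes back to the left bank with sample E.
11. Boatman goes to the right bank with sample B and sample M.
12. Boatman goes back to the left bank with sample F.
13. Boatman goes to the right bank with sample E and sample F.

13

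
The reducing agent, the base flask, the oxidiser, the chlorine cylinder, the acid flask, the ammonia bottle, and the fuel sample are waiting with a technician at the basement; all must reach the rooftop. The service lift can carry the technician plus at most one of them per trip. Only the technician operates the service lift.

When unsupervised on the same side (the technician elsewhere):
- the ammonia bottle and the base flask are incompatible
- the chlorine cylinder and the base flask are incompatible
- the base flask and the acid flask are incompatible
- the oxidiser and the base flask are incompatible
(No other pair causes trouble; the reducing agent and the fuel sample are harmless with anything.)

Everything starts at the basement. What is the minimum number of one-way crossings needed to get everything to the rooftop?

Following every safe sequence of crossings from the start, the most of the 7 that can be at the rooftop as the service lift arrives there on crossings 1, 3, 5, 7 is 1, 2, 3, 4 respectively; the best ever achieved is 4 of 7.
From crossing 9 on, no configuration arises that was not already reachable earlier: only 44 distinct safe configurations (who is on which side, and where the service lift is) can ever be reached, none of them has everyone across, and every continuation just revisits them. So no valid plan exists.

impossible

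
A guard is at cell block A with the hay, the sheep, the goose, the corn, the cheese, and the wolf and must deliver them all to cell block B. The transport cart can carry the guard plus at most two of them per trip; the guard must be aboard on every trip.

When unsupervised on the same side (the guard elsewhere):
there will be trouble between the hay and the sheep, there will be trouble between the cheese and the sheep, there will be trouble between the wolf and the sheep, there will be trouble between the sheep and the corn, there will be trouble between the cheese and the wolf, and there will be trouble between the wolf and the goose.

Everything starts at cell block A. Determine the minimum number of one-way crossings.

9

Counting alone: the guard can take at most 2 across per trip to cell block B, so moving all 6 needs at least 3 loaded trips out, with a return between consecutive ones — at least 5 crossings.
The safety rule pushes this higher. Following every safe sequence of crossings, the most of the 6 that can be at cell block B as the transport cart arrives there on crossings 5, 7 is 4, 5 respectively — never all 6.
So no plan with fewer than 9 crossings exists, and this one achieves 9:
1. Guard goes to cell block B with the sheep and the wolf.  [cell block A: the cheese, the corn, the goose, the hay | cell block B: the sheep, the wolf]
2. Guard goes back to cell block A with the sheep.  [cell block A: the cheese, the corn, the goose, the hay, the sheep | cell block B: the wolf]
3. Guard goes to cell block B with the hay and the sheep.  [cell block A: the cheese, the corn, the goose | cell block B: the hay, the sheep, the wolf]
4. Guard goes back to cell block A with the sheep.  [cell block A: the cheese, the corn, the goose, the sheep | cell block B: the hay, the wolf]
5. Guard goes to cell block B with the corn and the sheep.  [cell block A: the cheese, the goose | cell block B: the corn, the hay, the sheep, the wolf]
6. Guard goes back to cell block A with the sheep.  [cell block A: the cheese, the goose, the sheep | cell block B: the corn, the hay, the wolf]
7. Guard goes to cell block B with the cheese and the goose.  [cell block A: the sheep | cell block B: the cheese, the corn, the goose, the hay, the wolf]
8. Guard goes back to cell block A with the wolf.  [cell block A: the sheep, the wolf | cell block B: the cheese, the corn, the goose, the hay]
9. Guard goes to cell block B with the sheep and the wolf.  [cell block A: — | cell block B: the cheese, the corn, the goose, the hay, the sheep, the wolf]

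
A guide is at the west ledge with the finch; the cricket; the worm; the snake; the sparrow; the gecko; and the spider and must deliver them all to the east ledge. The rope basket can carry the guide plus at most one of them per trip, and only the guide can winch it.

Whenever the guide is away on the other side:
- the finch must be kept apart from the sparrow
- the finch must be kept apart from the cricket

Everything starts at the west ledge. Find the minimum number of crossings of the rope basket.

Counting alone: the guide can take at most 1 across per trip to the east ledge, so moving all 7 needs at least 7 loaded trips out, with a return between consecutive ones — at least 13 crossings.
The safety rule pushes this higher. Following every safe sequence of crossings, the most of the 7 that can be at the east ledge as the rope basket arrives there on crossing 13 is 6 — never all 7.
So no plan with fewer than 15 crossings exists, and this one achieves 15:
1. Guide goes to the east ledge with the finch.  [the west ledge: the cricket, the gecko, the snake, the sparrow, the spider, the worm | the east ledge: the finch]
2. Guide goes back to the west ledge alone.  [the west ledge: the cricket, the gecko, the snake, the sparrow, the spider, the worm | the east ledge: the finch]
3. Guide goes to the east ledge with the cricket.  [the west ledge: the gecko, the snake, the sparrow, the spider, the worm | the east ledge: the cricket, the finch]
4. Guide goes back to the west ledge with the finch.  [the west ledge: the finch, the gecko, the snake, the sparrow, the spider, the worm | the east ledge: the cricket]
5. Guide goes to the east ledge with the sparrow.  [the west ledge: the finch, the gecko, the snake, the spider, the worm | the east ledge: the cricket, the sparrow]
6. Guide goes back to the west ledge alone.  [the west ledge: the finch, the gecko, the snake, the spider, the worm | the east ledge: the cricket, the sparrow]
7. Guide goes to the east ledge with the worm.  [the west ledge: the finch, the gecko, the snake, the spider | the east ledge: the cricket, the sparrow, the worm]
8. Guide goes back to the west ledge alone.  [the west ledge: the finch, the gecko, the snake, the spider | the east ledge: the cricket, the sparrow, the worm]
9. Guide goes to the east ledge with the snake.  [the west ledge: the finch, the gecko, the spider | the east ledge: the cricket, the snake, the sparrow, the worm]
10. Guide goes back to the west ledge alone.  [the west ledge: the finch, the gecko, the spider | the east ledge: the cricket, the snake, the sparrow, the worm]
11. Guide goes to the east ledge with the gecko.  [the west ledge: the finch, the spider | the east ledge: the cricket, the gecko, the snake, the sparrow, the worm]
12. Guide goes back to the west ledge alone.  [the west ledge: the finch, the spider | the east ledge: the cricket, the gecko, the snake, the sparrow, the worm]
13. Guide goes to the east ledge with the spider.  [the west ledge: the finch | the east ledge: the cricket, the gecko, the snake, the sparrow, the spider, the worm]
14. Guide goes back to the west ledge alone.  [the west ledge: the finch | the east ledge: the cricket, the gecko, the snake, the sparrow, the spider, the worm]
15. Guide goes to the east ledge with the finch.  [the west ledge: — | the east ledge: the cricket, the finch, the gecko, the snake, the sparrow, the spider, the worm]

15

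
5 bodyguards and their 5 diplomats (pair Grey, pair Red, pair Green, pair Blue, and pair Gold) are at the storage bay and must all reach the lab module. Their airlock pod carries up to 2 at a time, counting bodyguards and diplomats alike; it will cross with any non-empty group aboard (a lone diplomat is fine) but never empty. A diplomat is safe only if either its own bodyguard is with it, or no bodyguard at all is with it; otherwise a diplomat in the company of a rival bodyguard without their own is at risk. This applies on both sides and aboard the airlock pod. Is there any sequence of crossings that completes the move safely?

No

Following every safe sequence of crossings from the start, the most of the 10 that can be at the lab module as the airlock pod arrives there on crossings 1, 3, 5, 7 is 2, 3, 4, 5 respectively; the best ever achieved is 5 of 10.
From crossing 9 on, no configuration arises that was not already reachable earlier: only 82 distinct safe configurations (who is on which side, and where the airlock pod is) can ever be reached, none of them has everyone across, and every continuation just revisits them. So no valid plan exists.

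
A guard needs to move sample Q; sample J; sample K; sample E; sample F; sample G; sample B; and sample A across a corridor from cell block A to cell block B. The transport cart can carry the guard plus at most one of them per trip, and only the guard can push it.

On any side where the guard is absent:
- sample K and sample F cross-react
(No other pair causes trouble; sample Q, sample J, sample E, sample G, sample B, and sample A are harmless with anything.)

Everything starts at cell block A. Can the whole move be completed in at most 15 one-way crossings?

Yes — this plan uses 15 crossings (≤ 15):
1. Guard goes to cell block B with sample K.
2. Guard goes back to cell block A alone.
3. Guard goes to cell block B with sample Q.
4. Guard goes back to cell block A alone.
5. Guard goes to cell block B with sample J.
6. Guard goes back to cell block A alone.
7. Guard goes to cell block B with sample E.
8. Guard goes back to cell block A alone.
9. Guard goes to cell block B with sample G.
10. Guard goes back to cell block A alone.
11. Guard goes to cell block B with sample B.
12. Guard goes back to cell block A alone.
13. Guard goes to cell block B with sample A.
14. Guard goes back to cell block A alone.
15. Guard goes to cell block B with sample F.

Yes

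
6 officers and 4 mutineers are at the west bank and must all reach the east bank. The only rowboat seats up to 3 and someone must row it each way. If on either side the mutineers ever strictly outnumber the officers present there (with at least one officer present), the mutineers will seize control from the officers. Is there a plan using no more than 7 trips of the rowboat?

Counting alone: each trip to the east bank takes at most 3 across and each return brings at least 1 back, so after t trips out (and t−1 returns) at most 3t − (t−1) of the 10 are across; that first reaches 10 at t = 5, so at least 9 crossings are needed.
Since 7 < 9, 7 crossings cannot be enough. (The shortest complete plan in fact takes 9:)
1. 2 mutineers → the east bank.  (the west bank: 6O 2M; the east bank: 0O 2M)
2. 1 mutineer ← the west bank.  (the west bank: 6O 3M; the east bank: 0O 1M)
3. 3 mutineers → the east bank.  (the west bank: 6O 0M; the east bank: 0O 4M)
4. 1 mutineer ← the west bank.  (the west bank: 6O 1M; the east bank: 0O 3M)
5. 3 officers → the east bank.  (the west bank: 3O 1M; the east bank: 3O 3M)
6. 1 mutineer ← the west bank.  (the west bank: 3O 2M; the east bank: 3O 2M)
7. 1 officer and 2 mutineers → the east bank.  (the west bank: 2O 0M; the east bank: 4O 4M)
8. 1 mutineer ← the west bank.  (the west bank: 2O 1M; the east bank: 4O 3M)
9. 2 officers and 1 mutineer → the east bank.  (the west bank: 0O 0M; the east bank: 6O 4M)

No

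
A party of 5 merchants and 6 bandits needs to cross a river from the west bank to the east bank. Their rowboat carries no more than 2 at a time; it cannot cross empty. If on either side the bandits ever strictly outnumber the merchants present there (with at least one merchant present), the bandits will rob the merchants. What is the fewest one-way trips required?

The bandits already outnumber the merchants at the west bank before anyone moves, so the starting position itself is disallowed.

impossible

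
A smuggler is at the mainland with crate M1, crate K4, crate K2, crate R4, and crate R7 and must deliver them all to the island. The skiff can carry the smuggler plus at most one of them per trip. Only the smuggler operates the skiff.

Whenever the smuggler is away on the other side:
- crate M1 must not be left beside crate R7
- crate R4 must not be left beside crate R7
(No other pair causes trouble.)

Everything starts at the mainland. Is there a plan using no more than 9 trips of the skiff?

Counting alone: the smuggler can take at most 1 across per trip to the island, so moving all 5 needs at least 5 loaded trips out, with a return between consecutive ones — at least 9 crossings.
The safety rule pushes this higher. Following every safe sequence of crossings, the most of the 5 that can be at the island as the skiff arrives there on crossing 9 is 4 — never all 5.
So the move cannot be finished within 9 crossings. (The shortest complete plan takes 11:)
1. Smuggler goes to the island with crate R7.  [the mainland: crate K2, crate K4, crate M1, crate R4 | the island: crate R7]
2. Smuggler goes back to the mainland alone.  [the mainland: crate K2, crate K4, crate M1, crate R4 | the island: crate R7]
3. Smuggler goes to the island with crate M1.  [the mainland: crate K2, crate K4, crate R4 | the island: crate M1, crate R7]
4. Smuggler goes back to the mainland with crate R7.  [the mainland: crate K2, crate K4, crate R4, crate R7 | the island: crate M1]
5. Smuggler goes to the island with crate R4.  [the mainland: crate K2, crate K4, crate R7 | the island: crate M1, crate R4]
6. Smuggler goes back to the mainland alone.  [the mainland: crate K2, crate K4, crate R7 | the island: crate M1, crate R4]
7. Smuggler goes to the island with crate K4.  [the mainland: crate K2, crate R7 | the island: crate K4, crate M1, crate R4]
8. Smuggler goes back to the mainland alone.  [the mainland: crate K2, crate R7 | the island: crate K4, crate M1, crate R4]
9. Smuggler goes to the island with crate K2.  [the mainland: crate R7 | the island: crate K2, crate K4, crate M1, crate R4]
10. Smuggler goes back to the mainland alone.  [the mainland: crate R7 | the island: crate K2, crate K4, crate M1, crate R4]
11. Smuggler goes to the island with crate R7.  [the mainland: — | the island: crate K2, crate K4, crate M1, crate R4, crate R7]

No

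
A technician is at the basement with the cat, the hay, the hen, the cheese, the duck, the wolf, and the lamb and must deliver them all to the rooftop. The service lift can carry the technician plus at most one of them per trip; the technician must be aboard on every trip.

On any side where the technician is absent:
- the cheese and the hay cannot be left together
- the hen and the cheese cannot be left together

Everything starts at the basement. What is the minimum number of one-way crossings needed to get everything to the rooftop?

Counting alone: the technician can take at most 1 across per trip to the rooftop, so moving all 7 needs at least 7 loaded trips out, with a return between consecutive ones — at least 13 crossings.
The safety rule pushes this higher. Following every safe sequence of crossings, the most of the 7 that can be at the rooftop as the service lift arrives there on crossing 13 is 6 — never all 7.
So no plan with fewer than 15 crossings exists, and this one achieves 15:
1. Technician goes to the rooftop with the cheese.  [the basement: the cat, the duck, the hay, the hen, the lamb, the wolf | the rooftop: the cheese]
2. Technician goes back to the basement alone.  [the basement: the cat, the duck, the hay, the hen, the lamb, the wolf | the rooftop: the cheese]
3. Technician goes to the rooftop with the cat.  [the basement: the duck, the hay, the hen, the lamb, the wolf | the rooftop: the cat, the cheese]
4. Technician goes back to the basement alone.  [the basement: the duck, the hay, the hen, the lamb, the wolf | the rooftop: the cat, the cheese]
5. Technician goes to the rooftop with the hay.  [the basement: the duck, the hen, the lamb, the wolf | the rooftop: the cat, the cheese, the hay]
6. Technician goes back to the basement with the cheese.  [the basement: the cheese, the duck, the hen, the lamb, the wolf | the rooftop: the cat, the hay]
7. Technician goes to the rooftop with the hen.  [the basement: the cheese, the duck, the lamb, the wolf | the rooftop: the cat, the hay, the hen]
8. Technician goes back to the basement alone.  [the basement: the cheese, the duck, the lamb, the wolf | the rooftop: the cat, the hay, the hen]
9. Technician goes to the rooftop with the duck.  [the basement: the cheese, the lamb, the wolf | the rooftop: the cat, the duck, the hay, the hen]
10. Technician goes back to the basement alone.  [the basement: the cheese, the lamb, the wolf | the rooftop: the cat, the duck, the hay, the hen]
11. Technician goes to the rooftop with the wolf.  [the basement: the cheese, the lamb | the rooftop: the cat, the duck, the hay, the hen, the wolf]
12. Technician goes back to the basement alone.  [the basement: the cheese, the lamb | the rooftop: the cat, the duck, the hay, the hen, the wolf]
13. Technician goes to the rooftop with the lamb.  [the basement: the cheese | the rooftop: the cat, the duck, the hay, the hen, the lamb, the wolf]
14. Technician goes back to the basement alone.  [the basement: the cheese | the rooftop: the cat, the duck, the hay, the hen, the lamb, the wolf]
15. Technician goes to the rooftop with the cheese.  [the basement: — | the rooftop: the cat, the cheese, the duck, the hay, the hen, the lamb, the wolf]

15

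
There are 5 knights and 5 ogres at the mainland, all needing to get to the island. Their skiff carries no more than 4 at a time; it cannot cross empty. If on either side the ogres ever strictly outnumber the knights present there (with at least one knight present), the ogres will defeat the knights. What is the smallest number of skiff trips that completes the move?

7

Counting alone: each trip to the island takes at most 4 across and each return brings at least 1 back, so after t trips out (and t−1 returns) at most 4t − (t−1) of the 10 are across; that first reaches 10 at t = 3, so at least 5 crossings are needed.
The safety rule pushes this higher. Following every safe sequence of crossings, the most of the 10 that can be at the island as the skiff arrives there on crossing 5 is 9 — never all 10.
So no plan with fewer than 7 crossings exists, and this one achieves 7:
1. 2 ogres → the island.  (the mainland: 5K 3O; the island: 0K 2O)
2. 1 ogre ← the mainland.  (the mainland: 5K 4O; the island: 0K 1O)
3. 4 ogres → the island.  (the mainland: 5K 0O; the island: 0K 5O)
4. 1 ogre ← the mainland.  (the mainland: 5K 1O; the island: 0K 4O)
5. 4 knights → the island.  (the mainland: 1K 1O; the island: 4K 4O)
6. 1 knight and 1 ogre ← the mainland.  (the mainland: 2K 2O; the island: 3K 3O)
7. 2 knights and 2 ogres → the island.  (the mainland: 0K 0O; the island: 5K 5O)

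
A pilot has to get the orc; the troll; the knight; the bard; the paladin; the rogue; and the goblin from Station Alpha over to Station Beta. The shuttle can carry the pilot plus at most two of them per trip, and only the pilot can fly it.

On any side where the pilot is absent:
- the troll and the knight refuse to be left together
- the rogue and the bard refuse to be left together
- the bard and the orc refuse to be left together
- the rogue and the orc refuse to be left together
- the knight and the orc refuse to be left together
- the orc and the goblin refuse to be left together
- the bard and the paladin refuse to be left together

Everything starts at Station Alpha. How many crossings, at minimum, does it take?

impossible

Whatever the first load, the items left behind include a forbidden pair without the pilot. No opening move is safe, so no plan exists.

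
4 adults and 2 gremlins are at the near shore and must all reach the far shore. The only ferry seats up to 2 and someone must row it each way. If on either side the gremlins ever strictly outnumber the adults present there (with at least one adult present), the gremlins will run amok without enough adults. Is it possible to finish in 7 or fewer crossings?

Counting alone: each trip to the far shore takes at most 2 across and each return brings at least 1 back, so after t trips out (and t−1 returns) at most 2t − (t−1) of the 6 are across; that first reaches 6 at t = 5, so at least 9 crossings are needed.
Since 7 < 9, 7 crossings cannot be enough. (The shortest complete plan in fact takes 9:)
1. 2 gremlins → the far shore.  (the near shore: 4A 0G; the far shore: 0A 2G)
2. 1 gremlin ← the near shore.  (the near shore: 4A 1G; the far shore: 0A 1G)
3. 2 adults → the far shore.  (the near shore: 2A 1G; the far shore: 2A 1G)
4. 1 gremlin ← the near shore.  (the near shore: 2A 2G; the far shore: 2A 0G)
5. 2 gremlins → the far shore.  (the near shore: 2A 0G; the far shore: 2A 2G)
6. 1 gremlin ← the near shore.  (the near shore: 2A 1G; the far shore: 2A 1G)
7. 1 adult and 1 gremlin → the far shore.  (the near shore: 1A 0G; the far shore: 3A 2G)
8. 1 gremlin ← the near shore.  (the near shore: 1A 1G; the far shore: 3A 1G)
9. 1 adult and 1 gremlin → the far shore.  (the near shore: 0A 0G; the far shore: 4A 2G)

No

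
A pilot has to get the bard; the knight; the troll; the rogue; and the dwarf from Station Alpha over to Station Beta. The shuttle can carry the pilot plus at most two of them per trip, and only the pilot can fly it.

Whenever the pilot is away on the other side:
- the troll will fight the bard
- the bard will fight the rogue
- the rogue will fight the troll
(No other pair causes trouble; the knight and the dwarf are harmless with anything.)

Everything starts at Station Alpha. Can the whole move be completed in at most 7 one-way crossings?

Yes

Yes — this plan uses 7 crossings (≤ 7):
1. Pilot goes to Station Beta with the bard and the troll.
2. Pilot goes back to Station Alpha with the bard.
3. Pilot goes to Station Beta with the bard and the knight.
4. Pilot goes back to Station Alpha with the bard.
5. Pilot goes to Station Beta with the bard and the dwarf.
6. Pilot goes back to Station Alpha with the bard.
7. Pilot goes to Station Beta with the bard and the rogue.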